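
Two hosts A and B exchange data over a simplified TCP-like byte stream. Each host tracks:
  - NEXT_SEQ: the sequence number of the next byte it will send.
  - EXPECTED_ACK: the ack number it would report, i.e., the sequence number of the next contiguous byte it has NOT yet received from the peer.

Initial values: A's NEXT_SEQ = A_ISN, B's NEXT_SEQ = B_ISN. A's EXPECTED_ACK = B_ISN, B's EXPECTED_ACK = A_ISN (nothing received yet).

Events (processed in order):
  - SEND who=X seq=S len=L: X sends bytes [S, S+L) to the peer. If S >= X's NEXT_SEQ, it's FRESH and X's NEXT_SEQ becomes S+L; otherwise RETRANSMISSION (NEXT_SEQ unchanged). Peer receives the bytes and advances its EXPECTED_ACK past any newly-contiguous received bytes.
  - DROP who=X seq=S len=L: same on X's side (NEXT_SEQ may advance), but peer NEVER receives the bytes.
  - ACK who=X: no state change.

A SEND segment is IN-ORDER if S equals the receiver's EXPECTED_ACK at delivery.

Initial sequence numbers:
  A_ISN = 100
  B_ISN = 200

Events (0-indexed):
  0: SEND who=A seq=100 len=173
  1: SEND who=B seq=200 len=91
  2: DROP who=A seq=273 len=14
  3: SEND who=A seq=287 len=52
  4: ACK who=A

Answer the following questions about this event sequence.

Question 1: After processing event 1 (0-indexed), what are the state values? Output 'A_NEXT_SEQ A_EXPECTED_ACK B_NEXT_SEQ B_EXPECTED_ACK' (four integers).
After event 0: A_seq=273 A_ack=200 B_seq=200 B_ack=273
After event 1: A_seq=273 A_ack=291 B_seq=291 B_ack=273

273 291 291 273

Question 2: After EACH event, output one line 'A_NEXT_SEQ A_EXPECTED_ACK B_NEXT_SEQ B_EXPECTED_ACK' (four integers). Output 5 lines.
273 200 200 273
273 291 291 273
287 291 291 273
339 291 291 273
339 291 291 273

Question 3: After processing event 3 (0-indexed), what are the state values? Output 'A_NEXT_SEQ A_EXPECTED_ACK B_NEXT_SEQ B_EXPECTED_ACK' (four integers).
After event 0: A_seq=273 A_ack=200 B_seq=200 B_ack=273
After event 1: A_seq=273 A_ack=291 B_seq=291 B_ack=273
After event 2: A_seq=287 A_ack=291 B_seq=291 B_ack=273
After event 3: A_seq=339 A_ack=291 B_seq=291 B_ack=273

339 291 291 273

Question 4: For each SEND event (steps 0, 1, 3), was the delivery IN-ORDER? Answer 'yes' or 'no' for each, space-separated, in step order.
Step 0: SEND seq=100 -> in-order
Step 1: SEND seq=200 -> in-order
Step 3: SEND seq=287 -> out-of-order

Answer: yes yes no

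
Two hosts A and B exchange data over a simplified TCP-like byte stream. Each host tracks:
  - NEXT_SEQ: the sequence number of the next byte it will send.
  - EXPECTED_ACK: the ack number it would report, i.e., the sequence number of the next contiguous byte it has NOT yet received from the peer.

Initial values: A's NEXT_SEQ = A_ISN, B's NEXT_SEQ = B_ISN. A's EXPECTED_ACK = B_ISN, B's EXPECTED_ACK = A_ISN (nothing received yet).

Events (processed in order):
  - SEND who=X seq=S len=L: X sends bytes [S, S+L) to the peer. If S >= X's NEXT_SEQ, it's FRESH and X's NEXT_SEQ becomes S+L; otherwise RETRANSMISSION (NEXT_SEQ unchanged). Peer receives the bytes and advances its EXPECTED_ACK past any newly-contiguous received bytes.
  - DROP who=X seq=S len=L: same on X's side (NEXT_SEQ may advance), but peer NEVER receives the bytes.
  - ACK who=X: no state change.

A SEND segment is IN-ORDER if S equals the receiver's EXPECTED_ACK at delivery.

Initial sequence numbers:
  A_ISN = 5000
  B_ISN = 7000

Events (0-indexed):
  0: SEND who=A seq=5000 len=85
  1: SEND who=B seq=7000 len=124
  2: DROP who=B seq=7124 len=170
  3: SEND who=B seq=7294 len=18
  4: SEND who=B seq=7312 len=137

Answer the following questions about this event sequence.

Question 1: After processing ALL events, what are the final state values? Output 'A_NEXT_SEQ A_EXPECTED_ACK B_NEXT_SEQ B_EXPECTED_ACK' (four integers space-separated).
After event 0: A_seq=5085 A_ack=7000 B_seq=7000 B_ack=5085
After event 1: A_seq=5085 A_ack=7124 B_seq=7124 B_ack=5085
After event 2: A_seq=5085 A_ack=7124 B_seq=7294 B_ack=5085
After event 3: A_seq=5085 A_ack=7124 B_seq=7312 B_ack=5085
After event 4: A_seq=5085 A_ack=7124 B_seq=7449 B_ack=5085

Answer: 5085 7124 7449 5085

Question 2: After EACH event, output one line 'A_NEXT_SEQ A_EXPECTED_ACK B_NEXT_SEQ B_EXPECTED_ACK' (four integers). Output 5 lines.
5085 7000 7000 5085
5085 7124 7124 5085
5085 7124 7294 5085
5085 7124 7312 5085
5085 7124 7449 5085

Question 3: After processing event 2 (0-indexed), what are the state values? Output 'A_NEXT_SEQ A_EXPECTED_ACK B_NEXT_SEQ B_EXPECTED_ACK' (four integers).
After event 0: A_seq=5085 A_ack=7000 B_seq=7000 B_ack=5085
After event 1: A_seq=5085 A_ack=7124 B_seq=7124 B_ack=5085
After event 2: A_seq=5085 A_ack=7124 B_seq=7294 B_ack=5085

5085 7124 7294 5085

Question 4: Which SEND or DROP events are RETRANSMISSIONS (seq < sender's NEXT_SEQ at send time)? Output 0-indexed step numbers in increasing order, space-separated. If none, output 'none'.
Answer: none

Derivation:
Step 0: SEND seq=5000 -> fresh
Step 1: SEND seq=7000 -> fresh
Step 2: DROP seq=7124 -> fresh
Step 3: SEND seq=7294 -> fresh
Step 4: SEND seq=7312 -> fresh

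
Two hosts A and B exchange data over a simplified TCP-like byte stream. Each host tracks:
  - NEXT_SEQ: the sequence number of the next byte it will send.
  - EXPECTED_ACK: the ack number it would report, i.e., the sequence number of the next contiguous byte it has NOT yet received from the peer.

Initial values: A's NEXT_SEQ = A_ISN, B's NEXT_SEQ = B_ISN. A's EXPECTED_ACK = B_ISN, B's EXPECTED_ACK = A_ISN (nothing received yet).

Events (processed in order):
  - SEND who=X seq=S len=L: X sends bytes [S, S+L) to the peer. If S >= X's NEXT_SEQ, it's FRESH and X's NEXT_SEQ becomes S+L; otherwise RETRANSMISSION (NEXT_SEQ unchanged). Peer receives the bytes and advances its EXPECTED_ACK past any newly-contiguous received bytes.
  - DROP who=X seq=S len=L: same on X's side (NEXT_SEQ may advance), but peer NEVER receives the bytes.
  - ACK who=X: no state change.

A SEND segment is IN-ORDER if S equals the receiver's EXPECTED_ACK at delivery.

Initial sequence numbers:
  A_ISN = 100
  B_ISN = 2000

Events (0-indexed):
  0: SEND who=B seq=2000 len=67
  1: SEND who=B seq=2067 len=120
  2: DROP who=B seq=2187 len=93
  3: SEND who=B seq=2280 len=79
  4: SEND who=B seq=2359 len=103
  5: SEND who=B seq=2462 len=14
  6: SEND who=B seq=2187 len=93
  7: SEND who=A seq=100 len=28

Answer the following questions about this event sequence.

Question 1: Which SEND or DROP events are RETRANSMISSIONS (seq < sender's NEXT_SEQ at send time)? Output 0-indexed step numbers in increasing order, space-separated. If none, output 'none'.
Answer: 6

Derivation:
Step 0: SEND seq=2000 -> fresh
Step 1: SEND seq=2067 -> fresh
Step 2: DROP seq=2187 -> fresh
Step 3: SEND seq=2280 -> fresh
Step 4: SEND seq=2359 -> fresh
Step 5: SEND seq=2462 -> fresh
Step 6: SEND seq=2187 -> retransmit
Step 7: SEND seq=100 -> fresh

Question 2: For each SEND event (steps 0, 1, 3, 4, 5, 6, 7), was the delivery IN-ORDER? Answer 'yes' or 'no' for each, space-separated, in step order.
Answer: yes yes no no no yes yes

Derivation:
Step 0: SEND seq=2000 -> in-order
Step 1: SEND seq=2067 -> in-order
Step 3: SEND seq=2280 -> out-of-order
Step 4: SEND seq=2359 -> out-of-order
Step 5: SEND seq=2462 -> out-of-order
Step 6: SEND seq=2187 -> in-order
Step 7: SEND seq=100 -> in-order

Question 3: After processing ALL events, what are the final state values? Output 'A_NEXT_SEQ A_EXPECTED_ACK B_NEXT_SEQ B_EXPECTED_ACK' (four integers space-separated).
Answer: 128 2476 2476 128

Derivation:
After event 0: A_seq=100 A_ack=2067 B_seq=2067 B_ack=100
After event 1: A_seq=100 A_ack=2187 B_seq=2187 B_ack=100
After event 2: A_seq=100 A_ack=2187 B_seq=2280 B_ack=100
After event 3: A_seq=100 A_ack=2187 B_seq=2359 B_ack=100
After event 4: A_seq=100 A_ack=2187 B_seq=2462 B_ack=100
After event 5: A_seq=100 A_ack=2187 B_seq=2476 B_ack=100
After event 6: A_seq=100 A_ack=2476 B_seq=2476 B_ack=100
After event 7: A_seq=128 A_ack=2476 B_seq=2476 B_ack=128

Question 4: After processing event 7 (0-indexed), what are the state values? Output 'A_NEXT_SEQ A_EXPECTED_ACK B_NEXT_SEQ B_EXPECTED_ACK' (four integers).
After event 0: A_seq=100 A_ack=2067 B_seq=2067 B_ack=100
After event 1: A_seq=100 A_ack=2187 B_seq=2187 B_ack=100
After event 2: A_seq=100 A_ack=2187 B_seq=2280 B_ack=100
After event 3: A_seq=100 A_ack=2187 B_seq=2359 B_ack=100
After event 4: A_seq=100 A_ack=2187 B_seq=2462 B_ack=100
After event 5: A_seq=100 A_ack=2187 B_seq=2476 B_ack=100
After event 6: A_seq=100 A_ack=2476 B_seq=2476 B_ack=100
After event 7: A_seq=128 A_ack=2476 B_seq=2476 B_ack=128

128 2476 2476 128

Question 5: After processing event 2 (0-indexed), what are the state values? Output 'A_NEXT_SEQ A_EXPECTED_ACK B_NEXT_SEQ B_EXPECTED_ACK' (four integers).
After event 0: A_seq=100 A_ack=2067 B_seq=2067 B_ack=100
After event 1: A_seq=100 A_ack=2187 B_seq=2187 B_ack=100
After event 2: A_seq=100 A_ack=2187 B_seq=2280 B_ack=100

100 2187 2280 100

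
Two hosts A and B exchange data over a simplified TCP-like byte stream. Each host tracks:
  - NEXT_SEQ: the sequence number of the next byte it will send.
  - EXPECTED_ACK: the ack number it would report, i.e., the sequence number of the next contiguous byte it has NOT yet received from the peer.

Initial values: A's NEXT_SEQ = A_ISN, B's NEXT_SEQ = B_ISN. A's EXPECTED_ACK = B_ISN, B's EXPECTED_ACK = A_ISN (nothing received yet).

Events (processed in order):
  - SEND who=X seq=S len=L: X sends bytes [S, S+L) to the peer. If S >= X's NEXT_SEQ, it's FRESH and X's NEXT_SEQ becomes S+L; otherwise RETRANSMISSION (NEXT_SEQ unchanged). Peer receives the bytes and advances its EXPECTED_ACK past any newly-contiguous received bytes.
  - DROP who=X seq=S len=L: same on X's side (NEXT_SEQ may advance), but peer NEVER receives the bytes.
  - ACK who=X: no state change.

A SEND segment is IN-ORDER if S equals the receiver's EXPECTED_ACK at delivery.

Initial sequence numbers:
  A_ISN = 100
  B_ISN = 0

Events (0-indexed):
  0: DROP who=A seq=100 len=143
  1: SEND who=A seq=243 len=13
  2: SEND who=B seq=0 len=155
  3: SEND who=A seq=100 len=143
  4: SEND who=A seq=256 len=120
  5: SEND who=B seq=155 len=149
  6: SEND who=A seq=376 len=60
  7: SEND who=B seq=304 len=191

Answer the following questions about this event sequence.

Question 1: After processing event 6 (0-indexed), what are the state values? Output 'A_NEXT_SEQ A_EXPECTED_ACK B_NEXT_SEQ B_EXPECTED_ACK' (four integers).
After event 0: A_seq=243 A_ack=0 B_seq=0 B_ack=100
After event 1: A_seq=256 A_ack=0 B_seq=0 B_ack=100
After event 2: A_seq=256 A_ack=155 B_seq=155 B_ack=100
After event 3: A_seq=256 A_ack=155 B_seq=155 B_ack=256
After event 4: A_seq=376 A_ack=155 B_seq=155 B_ack=376
After event 5: A_seq=376 A_ack=304 B_seq=304 B_ack=376
After event 6: A_seq=436 A_ack=304 B_seq=304 B_ack=436

436 304 304 436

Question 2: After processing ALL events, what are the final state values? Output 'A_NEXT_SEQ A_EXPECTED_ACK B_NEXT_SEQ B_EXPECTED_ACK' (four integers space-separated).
After event 0: A_seq=243 A_ack=0 B_seq=0 B_ack=100
After event 1: A_seq=256 A_ack=0 B_seq=0 B_ack=100
After event 2: A_seq=256 A_ack=155 B_seq=155 B_ack=100
After event 3: A_seq=256 A_ack=155 B_seq=155 B_ack=256
After event 4: A_seq=376 A_ack=155 B_seq=155 B_ack=376
After event 5: A_seq=376 A_ack=304 B_seq=304 B_ack=376
After event 6: A_seq=436 A_ack=304 B_seq=304 B_ack=436
After event 7: A_seq=436 A_ack=495 B_seq=495 B_ack=436

Answer: 436 495 495 436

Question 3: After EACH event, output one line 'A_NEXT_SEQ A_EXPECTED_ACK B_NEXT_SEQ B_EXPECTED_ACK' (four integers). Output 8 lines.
243 0 0 100
256 0 0 100
256 155 155 100
256 155 155 256
376 155 155 376
376 304 304 376
436 304 304 436
436 495 495 436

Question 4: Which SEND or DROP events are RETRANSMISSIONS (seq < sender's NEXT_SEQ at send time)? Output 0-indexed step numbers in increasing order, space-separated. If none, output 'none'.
Answer: 3

Derivation:
Step 0: DROP seq=100 -> fresh
Step 1: SEND seq=243 -> fresh
Step 2: SEND seq=0 -> fresh
Step 3: SEND seq=100 -> retransmit
Step 4: SEND seq=256 -> fresh
Step 5: SEND seq=155 -> fresh
Step 6: SEND seq=376 -> fresh
Step 7: SEND seq=304 -> fresh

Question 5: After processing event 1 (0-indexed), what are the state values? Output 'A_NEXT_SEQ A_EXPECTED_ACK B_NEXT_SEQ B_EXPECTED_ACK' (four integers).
After event 0: A_seq=243 A_ack=0 B_seq=0 B_ack=100
After event 1: A_seq=256 A_ack=0 B_seq=0 B_ack=100

256 0 0 100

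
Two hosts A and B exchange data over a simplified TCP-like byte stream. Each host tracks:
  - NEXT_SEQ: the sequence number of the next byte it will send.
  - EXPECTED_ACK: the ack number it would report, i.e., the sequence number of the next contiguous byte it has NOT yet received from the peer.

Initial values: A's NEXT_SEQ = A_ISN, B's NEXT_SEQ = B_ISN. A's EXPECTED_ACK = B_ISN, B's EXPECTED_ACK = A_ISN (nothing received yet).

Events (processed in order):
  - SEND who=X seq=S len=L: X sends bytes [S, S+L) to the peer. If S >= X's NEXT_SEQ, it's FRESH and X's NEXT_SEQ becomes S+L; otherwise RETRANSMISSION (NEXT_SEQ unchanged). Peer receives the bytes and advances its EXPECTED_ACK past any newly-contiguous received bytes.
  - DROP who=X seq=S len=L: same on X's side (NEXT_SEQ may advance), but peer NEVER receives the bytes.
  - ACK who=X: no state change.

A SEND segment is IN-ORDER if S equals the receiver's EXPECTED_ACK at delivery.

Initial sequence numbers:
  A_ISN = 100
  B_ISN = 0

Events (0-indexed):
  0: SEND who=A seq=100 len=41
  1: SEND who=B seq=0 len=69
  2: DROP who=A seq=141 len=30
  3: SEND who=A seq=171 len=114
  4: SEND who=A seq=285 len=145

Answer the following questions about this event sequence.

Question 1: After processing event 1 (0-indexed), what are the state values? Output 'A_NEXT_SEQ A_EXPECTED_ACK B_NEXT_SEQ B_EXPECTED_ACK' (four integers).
After event 0: A_seq=141 A_ack=0 B_seq=0 B_ack=141
After event 1: A_seq=141 A_ack=69 B_seq=69 B_ack=141

141 69 69 141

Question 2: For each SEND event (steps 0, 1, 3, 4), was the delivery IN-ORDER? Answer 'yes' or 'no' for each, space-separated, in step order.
Answer: yes yes no no

Derivation:
Step 0: SEND seq=100 -> in-order
Step 1: SEND seq=0 -> in-order
Step 3: SEND seq=171 -> out-of-order
Step 4: SEND seq=285 -> out-of-order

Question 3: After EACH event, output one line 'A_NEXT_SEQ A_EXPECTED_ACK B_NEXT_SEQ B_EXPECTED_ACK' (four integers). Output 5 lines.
141 0 0 141
141 69 69 141
171 69 69 141
285 69 69 141
430 69 69 141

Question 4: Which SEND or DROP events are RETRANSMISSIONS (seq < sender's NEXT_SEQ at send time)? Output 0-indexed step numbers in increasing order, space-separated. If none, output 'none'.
Answer: none

Derivation:
Step 0: SEND seq=100 -> fresh
Step 1: SEND seq=0 -> fresh
Step 2: DROP seq=141 -> fresh
Step 3: SEND seq=171 -> fresh
Step 4: SEND seq=285 -> fresh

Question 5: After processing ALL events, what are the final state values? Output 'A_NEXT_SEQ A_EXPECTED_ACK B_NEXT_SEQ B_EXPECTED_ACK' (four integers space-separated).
Answer: 430 69 69 141

Derivation:
After event 0: A_seq=141 A_ack=0 B_seq=0 B_ack=141
After event 1: A_seq=141 A_ack=69 B_seq=69 B_ack=141
After event 2: A_seq=171 A_ack=69 B_seq=69 B_ack=141
After event 3: A_seq=285 A_ack=69 B_seq=69 B_ack=141
After event 4: A_seq=430 A_ack=69 B_seq=69 B_ack=141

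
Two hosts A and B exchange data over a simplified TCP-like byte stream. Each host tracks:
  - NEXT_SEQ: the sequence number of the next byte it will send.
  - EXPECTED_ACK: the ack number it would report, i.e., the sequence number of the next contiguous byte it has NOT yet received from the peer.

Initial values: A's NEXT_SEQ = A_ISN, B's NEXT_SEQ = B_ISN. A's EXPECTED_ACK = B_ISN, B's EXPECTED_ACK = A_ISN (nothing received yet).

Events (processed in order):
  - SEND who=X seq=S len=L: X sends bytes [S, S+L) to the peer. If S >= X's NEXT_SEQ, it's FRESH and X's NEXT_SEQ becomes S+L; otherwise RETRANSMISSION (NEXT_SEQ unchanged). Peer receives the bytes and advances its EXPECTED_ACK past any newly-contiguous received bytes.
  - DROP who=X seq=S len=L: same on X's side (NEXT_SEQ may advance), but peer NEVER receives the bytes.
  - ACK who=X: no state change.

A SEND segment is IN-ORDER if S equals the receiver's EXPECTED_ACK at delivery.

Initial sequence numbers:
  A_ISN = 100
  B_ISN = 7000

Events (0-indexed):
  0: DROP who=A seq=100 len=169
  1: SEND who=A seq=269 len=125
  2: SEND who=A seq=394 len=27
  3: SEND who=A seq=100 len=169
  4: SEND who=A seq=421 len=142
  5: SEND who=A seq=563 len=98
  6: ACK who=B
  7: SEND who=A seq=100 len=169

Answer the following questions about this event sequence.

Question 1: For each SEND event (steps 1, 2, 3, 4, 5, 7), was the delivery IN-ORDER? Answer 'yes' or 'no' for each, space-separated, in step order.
Answer: no no yes yes yes no

Derivation:
Step 1: SEND seq=269 -> out-of-order
Step 2: SEND seq=394 -> out-of-order
Step 3: SEND seq=100 -> in-order
Step 4: SEND seq=421 -> in-order
Step 5: SEND seq=563 -> in-order
Step 7: SEND seq=100 -> out-of-order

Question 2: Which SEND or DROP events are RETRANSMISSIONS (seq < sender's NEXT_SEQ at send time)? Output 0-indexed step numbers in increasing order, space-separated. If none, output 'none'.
Step 0: DROP seq=100 -> fresh
Step 1: SEND seq=269 -> fresh
Step 2: SEND seq=394 -> fresh
Step 3: SEND seq=100 -> retransmit
Step 4: SEND seq=421 -> fresh
Step 5: SEND seq=563 -> fresh
Step 7: SEND seq=100 -> retransmit

Answer: 3 7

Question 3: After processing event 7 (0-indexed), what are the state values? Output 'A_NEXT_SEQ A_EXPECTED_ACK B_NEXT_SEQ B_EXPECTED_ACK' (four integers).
After event 0: A_seq=269 A_ack=7000 B_seq=7000 B_ack=100
After event 1: A_seq=394 A_ack=7000 B_seq=7000 B_ack=100
After event 2: A_seq=421 A_ack=7000 B_seq=7000 B_ack=100
After event 3: A_seq=421 A_ack=7000 B_seq=7000 B_ack=421
After event 4: A_seq=563 A_ack=7000 B_seq=7000 B_ack=563
After event 5: A_seq=661 A_ack=7000 B_seq=7000 B_ack=661
After event 6: A_seq=661 A_ack=7000 B_seq=7000 B_ack=661
After event 7: A_seq=661 A_ack=7000 B_seq=7000 B_ack=661

661 7000 7000 661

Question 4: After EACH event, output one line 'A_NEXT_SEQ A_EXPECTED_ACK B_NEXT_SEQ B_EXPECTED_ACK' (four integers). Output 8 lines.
269 7000 7000 100
394 7000 7000 100
421 7000 7000 100
421 7000 7000 421
563 7000 7000 563
661 7000 7000 661
661 7000 7000 661
661 7000 7000 661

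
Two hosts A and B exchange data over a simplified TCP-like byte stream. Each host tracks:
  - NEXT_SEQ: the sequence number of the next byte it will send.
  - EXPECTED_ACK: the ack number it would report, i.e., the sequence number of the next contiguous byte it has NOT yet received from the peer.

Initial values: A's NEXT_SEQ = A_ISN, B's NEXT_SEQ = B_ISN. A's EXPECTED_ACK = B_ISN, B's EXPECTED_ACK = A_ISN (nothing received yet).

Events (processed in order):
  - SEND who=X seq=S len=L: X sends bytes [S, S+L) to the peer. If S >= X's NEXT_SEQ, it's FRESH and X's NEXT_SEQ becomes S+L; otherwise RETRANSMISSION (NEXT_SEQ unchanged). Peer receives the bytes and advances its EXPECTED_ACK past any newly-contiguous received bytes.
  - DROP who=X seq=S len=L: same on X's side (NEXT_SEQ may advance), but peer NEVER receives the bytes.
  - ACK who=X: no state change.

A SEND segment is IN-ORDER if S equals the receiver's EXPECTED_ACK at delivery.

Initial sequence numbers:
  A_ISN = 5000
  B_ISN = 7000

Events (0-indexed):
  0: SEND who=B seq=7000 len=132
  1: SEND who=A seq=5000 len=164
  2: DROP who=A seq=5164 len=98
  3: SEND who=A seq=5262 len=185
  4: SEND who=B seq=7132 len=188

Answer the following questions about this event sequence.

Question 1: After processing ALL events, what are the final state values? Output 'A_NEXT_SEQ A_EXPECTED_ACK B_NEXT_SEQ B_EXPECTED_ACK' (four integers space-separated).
Answer: 5447 7320 7320 5164

Derivation:
After event 0: A_seq=5000 A_ack=7132 B_seq=7132 B_ack=5000
After event 1: A_seq=5164 A_ack=7132 B_seq=7132 B_ack=5164
After event 2: A_seq=5262 A_ack=7132 B_seq=7132 B_ack=5164
After event 3: A_seq=5447 A_ack=7132 B_seq=7132 B_ack=5164
After event 4: A_seq=5447 A_ack=7320 B_seq=7320 B_ack=5164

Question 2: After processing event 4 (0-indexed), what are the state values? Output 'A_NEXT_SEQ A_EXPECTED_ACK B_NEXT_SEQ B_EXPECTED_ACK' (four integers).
After event 0: A_seq=5000 A_ack=7132 B_seq=7132 B_ack=5000
After event 1: A_seq=5164 A_ack=7132 B_seq=7132 B_ack=5164
After event 2: A_seq=5262 A_ack=7132 B_seq=7132 B_ack=5164
After event 3: A_seq=5447 A_ack=7132 B_seq=7132 B_ack=5164
After event 4: A_seq=5447 A_ack=7320 B_seq=7320 B_ack=5164

5447 7320 7320 5164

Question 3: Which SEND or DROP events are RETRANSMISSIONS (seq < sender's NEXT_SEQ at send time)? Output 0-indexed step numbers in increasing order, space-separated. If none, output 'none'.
Step 0: SEND seq=7000 -> fresh
Step 1: SEND seq=5000 -> fresh
Step 2: DROP seq=5164 -> fresh
Step 3: SEND seq=5262 -> fresh
Step 4: SEND seq=7132 -> fresh

Answer: none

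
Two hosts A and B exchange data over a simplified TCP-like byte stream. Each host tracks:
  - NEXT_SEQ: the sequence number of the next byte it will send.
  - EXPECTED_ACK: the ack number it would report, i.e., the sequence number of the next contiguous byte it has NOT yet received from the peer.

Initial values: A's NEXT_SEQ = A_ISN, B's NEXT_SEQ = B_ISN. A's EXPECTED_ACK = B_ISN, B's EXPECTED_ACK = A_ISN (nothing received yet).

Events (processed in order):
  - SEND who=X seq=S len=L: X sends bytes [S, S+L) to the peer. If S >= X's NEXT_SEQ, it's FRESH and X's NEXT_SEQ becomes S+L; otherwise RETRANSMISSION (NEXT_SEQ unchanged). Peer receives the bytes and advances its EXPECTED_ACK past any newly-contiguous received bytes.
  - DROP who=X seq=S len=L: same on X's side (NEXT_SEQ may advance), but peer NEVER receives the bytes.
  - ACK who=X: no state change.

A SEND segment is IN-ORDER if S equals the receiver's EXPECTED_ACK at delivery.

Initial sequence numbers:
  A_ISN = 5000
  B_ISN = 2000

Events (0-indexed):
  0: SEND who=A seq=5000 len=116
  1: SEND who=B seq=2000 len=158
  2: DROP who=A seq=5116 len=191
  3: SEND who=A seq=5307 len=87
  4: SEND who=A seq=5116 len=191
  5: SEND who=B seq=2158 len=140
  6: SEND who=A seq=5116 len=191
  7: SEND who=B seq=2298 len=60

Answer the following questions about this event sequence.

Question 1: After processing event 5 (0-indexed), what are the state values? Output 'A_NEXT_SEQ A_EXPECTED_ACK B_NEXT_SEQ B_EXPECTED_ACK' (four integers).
After event 0: A_seq=5116 A_ack=2000 B_seq=2000 B_ack=5116
After event 1: A_seq=5116 A_ack=2158 B_seq=2158 B_ack=5116
After event 2: A_seq=5307 A_ack=2158 B_seq=2158 B_ack=5116
After event 3: A_seq=5394 A_ack=2158 B_seq=2158 B_ack=5116
After event 4: A_seq=5394 A_ack=2158 B_seq=2158 B_ack=5394
After event 5: A_seq=5394 A_ack=2298 B_seq=2298 B_ack=5394

5394 2298 2298 5394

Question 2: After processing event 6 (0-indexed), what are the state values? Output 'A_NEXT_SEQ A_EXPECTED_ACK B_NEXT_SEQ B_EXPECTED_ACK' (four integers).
After event 0: A_seq=5116 A_ack=2000 B_seq=2000 B_ack=5116
After event 1: A_seq=5116 A_ack=2158 B_seq=2158 B_ack=5116
After event 2: A_seq=5307 A_ack=2158 B_seq=2158 B_ack=5116
After event 3: A_seq=5394 A_ack=2158 B_seq=2158 B_ack=5116
After event 4: A_seq=5394 A_ack=2158 B_seq=2158 B_ack=5394
After event 5: A_seq=5394 A_ack=2298 B_seq=2298 B_ack=5394
After event 6: A_seq=5394 A_ack=2298 B_seq=2298 B_ack=5394

5394 2298 2298 5394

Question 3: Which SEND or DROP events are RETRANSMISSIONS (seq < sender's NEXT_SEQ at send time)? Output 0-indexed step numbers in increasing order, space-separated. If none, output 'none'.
Answer: 4 6

Derivation:
Step 0: SEND seq=5000 -> fresh
Step 1: SEND seq=2000 -> fresh
Step 2: DROP seq=5116 -> fresh
Step 3: SEND seq=5307 -> fresh
Step 4: SEND seq=5116 -> retransmit
Step 5: SEND seq=2158 -> fresh
Step 6: SEND seq=5116 -> retransmit
Step 7: SEND seq=2298 -> fresh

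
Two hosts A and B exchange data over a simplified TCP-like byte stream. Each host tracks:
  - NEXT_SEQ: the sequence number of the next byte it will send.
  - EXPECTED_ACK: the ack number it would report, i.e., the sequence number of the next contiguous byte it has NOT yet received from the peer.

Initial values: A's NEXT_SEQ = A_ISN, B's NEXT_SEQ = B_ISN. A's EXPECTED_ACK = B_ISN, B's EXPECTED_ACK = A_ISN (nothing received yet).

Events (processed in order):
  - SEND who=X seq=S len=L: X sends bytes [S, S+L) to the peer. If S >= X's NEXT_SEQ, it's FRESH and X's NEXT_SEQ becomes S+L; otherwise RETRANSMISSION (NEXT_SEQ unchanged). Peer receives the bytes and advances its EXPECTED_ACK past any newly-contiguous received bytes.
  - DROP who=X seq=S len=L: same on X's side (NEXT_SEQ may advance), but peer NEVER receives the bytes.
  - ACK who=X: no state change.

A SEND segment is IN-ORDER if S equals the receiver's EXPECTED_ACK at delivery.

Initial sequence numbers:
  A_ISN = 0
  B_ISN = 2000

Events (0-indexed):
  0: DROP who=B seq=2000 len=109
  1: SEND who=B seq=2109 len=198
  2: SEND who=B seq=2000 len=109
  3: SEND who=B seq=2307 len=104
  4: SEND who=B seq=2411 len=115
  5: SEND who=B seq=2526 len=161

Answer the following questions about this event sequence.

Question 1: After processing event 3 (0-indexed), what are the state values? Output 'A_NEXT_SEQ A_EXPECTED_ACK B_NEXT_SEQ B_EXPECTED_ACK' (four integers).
After event 0: A_seq=0 A_ack=2000 B_seq=2109 B_ack=0
After event 1: A_seq=0 A_ack=2000 B_seq=2307 B_ack=0
After event 2: A_seq=0 A_ack=2307 B_seq=2307 B_ack=0
After event 3: A_seq=0 A_ack=2411 B_seq=2411 B_ack=0

0 2411 2411 0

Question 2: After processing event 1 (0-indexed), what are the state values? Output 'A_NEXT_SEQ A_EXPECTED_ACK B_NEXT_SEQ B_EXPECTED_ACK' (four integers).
After event 0: A_seq=0 A_ack=2000 B_seq=2109 B_ack=0
After event 1: A_seq=0 A_ack=2000 B_seq=2307 B_ack=0

0 2000 2307 0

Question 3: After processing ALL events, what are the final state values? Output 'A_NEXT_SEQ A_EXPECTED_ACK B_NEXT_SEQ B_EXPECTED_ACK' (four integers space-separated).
After event 0: A_seq=0 A_ack=2000 B_seq=2109 B_ack=0
After event 1: A_seq=0 A_ack=2000 B_seq=2307 B_ack=0
After event 2: A_seq=0 A_ack=2307 B_seq=2307 B_ack=0
After event 3: A_seq=0 A_ack=2411 B_seq=2411 B_ack=0
After event 4: A_seq=0 A_ack=2526 B_seq=2526 B_ack=0
After event 5: A_seq=0 A_ack=2687 B_seq=2687 B_ack=0

Answer: 0 2687 2687 0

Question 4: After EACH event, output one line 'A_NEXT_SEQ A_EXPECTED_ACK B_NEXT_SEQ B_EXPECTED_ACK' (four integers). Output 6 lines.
0 2000 2109 0
0 2000 2307 0
0 2307 2307 0
0 2411 2411 0
0 2526 2526 0
0 2687 2687 0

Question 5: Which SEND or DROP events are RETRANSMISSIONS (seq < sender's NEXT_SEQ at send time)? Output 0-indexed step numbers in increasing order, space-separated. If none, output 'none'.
Answer: 2

Derivation:
Step 0: DROP seq=2000 -> fresh
Step 1: SEND seq=2109 -> fresh
Step 2: SEND seq=2000 -> retransmit
Step 3: SEND seq=2307 -> fresh
Step 4: SEND seq=2411 -> fresh
Step 5: SEND seq=2526 -> fresh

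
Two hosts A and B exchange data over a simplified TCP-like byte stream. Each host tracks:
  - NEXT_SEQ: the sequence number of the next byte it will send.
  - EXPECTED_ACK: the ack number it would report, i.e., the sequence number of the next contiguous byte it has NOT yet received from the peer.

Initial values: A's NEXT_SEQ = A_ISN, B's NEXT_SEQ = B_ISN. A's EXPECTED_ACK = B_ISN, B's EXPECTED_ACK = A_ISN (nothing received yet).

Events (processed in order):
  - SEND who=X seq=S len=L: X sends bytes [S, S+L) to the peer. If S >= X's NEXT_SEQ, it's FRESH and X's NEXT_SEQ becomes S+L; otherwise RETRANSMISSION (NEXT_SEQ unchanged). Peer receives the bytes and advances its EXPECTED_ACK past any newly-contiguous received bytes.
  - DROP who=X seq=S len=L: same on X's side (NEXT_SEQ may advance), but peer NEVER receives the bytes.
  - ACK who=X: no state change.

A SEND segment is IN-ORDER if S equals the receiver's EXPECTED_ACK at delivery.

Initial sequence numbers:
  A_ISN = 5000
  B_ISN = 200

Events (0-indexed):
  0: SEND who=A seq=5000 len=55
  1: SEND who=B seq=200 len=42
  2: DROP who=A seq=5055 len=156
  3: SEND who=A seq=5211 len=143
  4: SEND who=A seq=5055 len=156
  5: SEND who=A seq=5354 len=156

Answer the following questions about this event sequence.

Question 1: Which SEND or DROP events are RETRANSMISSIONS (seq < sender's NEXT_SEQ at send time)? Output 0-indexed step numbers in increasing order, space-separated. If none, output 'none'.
Step 0: SEND seq=5000 -> fresh
Step 1: SEND seq=200 -> fresh
Step 2: DROP seq=5055 -> fresh
Step 3: SEND seq=5211 -> fresh
Step 4: SEND seq=5055 -> retransmit
Step 5: SEND seq=5354 -> fresh

Answer: 4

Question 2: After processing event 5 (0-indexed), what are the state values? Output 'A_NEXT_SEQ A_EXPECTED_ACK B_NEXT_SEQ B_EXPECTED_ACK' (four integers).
After event 0: A_seq=5055 A_ack=200 B_seq=200 B_ack=5055
After event 1: A_seq=5055 A_ack=242 B_seq=242 B_ack=5055
After event 2: A_seq=5211 A_ack=242 B_seq=242 B_ack=5055
After event 3: A_seq=5354 A_ack=242 B_seq=242 B_ack=5055
After event 4: A_seq=5354 A_ack=242 B_seq=242 B_ack=5354
After event 5: A_seq=5510 A_ack=242 B_seq=242 B_ack=5510

5510 242 242 5510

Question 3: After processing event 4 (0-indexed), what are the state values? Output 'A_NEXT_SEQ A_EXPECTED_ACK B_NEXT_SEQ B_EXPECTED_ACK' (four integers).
After event 0: A_seq=5055 A_ack=200 B_seq=200 B_ack=5055
After event 1: A_seq=5055 A_ack=242 B_seq=242 B_ack=5055
After event 2: A_seq=5211 A_ack=242 B_seq=242 B_ack=5055
After event 3: A_seq=5354 A_ack=242 B_seq=242 B_ack=5055
After event 4: A_seq=5354 A_ack=242 B_seq=242 B_ack=5354

5354 242 242 5354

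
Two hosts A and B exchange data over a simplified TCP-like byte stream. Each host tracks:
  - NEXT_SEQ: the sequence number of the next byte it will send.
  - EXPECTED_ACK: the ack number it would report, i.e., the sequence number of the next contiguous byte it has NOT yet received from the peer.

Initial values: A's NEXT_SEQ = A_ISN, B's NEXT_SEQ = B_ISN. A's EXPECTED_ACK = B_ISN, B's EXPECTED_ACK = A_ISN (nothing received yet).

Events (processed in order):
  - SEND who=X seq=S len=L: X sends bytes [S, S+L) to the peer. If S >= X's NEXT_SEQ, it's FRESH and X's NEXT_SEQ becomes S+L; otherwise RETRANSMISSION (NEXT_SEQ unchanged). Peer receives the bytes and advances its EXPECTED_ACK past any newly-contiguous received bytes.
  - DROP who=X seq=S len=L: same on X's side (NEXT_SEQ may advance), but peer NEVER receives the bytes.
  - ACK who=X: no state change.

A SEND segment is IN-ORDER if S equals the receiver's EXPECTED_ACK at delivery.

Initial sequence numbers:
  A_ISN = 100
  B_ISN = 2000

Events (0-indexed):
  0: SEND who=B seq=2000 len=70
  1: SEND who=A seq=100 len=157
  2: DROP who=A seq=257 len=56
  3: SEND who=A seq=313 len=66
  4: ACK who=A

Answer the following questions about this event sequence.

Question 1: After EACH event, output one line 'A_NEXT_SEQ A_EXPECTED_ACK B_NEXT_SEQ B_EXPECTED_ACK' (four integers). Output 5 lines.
100 2070 2070 100
257 2070 2070 257
313 2070 2070 257
379 2070 2070 257
379 2070 2070 257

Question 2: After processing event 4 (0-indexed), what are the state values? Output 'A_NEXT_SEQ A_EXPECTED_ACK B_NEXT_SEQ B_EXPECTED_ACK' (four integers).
After event 0: A_seq=100 A_ack=2070 B_seq=2070 B_ack=100
After event 1: A_seq=257 A_ack=2070 B_seq=2070 B_ack=257
After event 2: A_seq=313 A_ack=2070 B_seq=2070 B_ack=257
After event 3: A_seq=379 A_ack=2070 B_seq=2070 B_ack=257
After event 4: A_seq=379 A_ack=2070 B_seq=2070 B_ack=257

379 2070 2070 257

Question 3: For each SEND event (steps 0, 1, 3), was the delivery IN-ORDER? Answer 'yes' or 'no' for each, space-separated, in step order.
Answer: yes yes no

Derivation:
Step 0: SEND seq=2000 -> in-order
Step 1: SEND seq=100 -> in-order
Step 3: SEND seq=313 -> out-of-order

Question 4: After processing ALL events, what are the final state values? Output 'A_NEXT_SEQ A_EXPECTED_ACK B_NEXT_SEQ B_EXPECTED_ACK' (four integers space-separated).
Answer: 379 2070 2070 257

Derivation:
After event 0: A_seq=100 A_ack=2070 B_seq=2070 B_ack=100
After event 1: A_seq=257 A_ack=2070 B_seq=2070 B_ack=257
After event 2: A_seq=313 A_ack=2070 B_seq=2070 B_ack=257
After event 3: A_seq=379 A_ack=2070 B_seq=2070 B_ack=257
After event 4: A_seq=379 A_ack=2070 B_seq=2070 B_ack=257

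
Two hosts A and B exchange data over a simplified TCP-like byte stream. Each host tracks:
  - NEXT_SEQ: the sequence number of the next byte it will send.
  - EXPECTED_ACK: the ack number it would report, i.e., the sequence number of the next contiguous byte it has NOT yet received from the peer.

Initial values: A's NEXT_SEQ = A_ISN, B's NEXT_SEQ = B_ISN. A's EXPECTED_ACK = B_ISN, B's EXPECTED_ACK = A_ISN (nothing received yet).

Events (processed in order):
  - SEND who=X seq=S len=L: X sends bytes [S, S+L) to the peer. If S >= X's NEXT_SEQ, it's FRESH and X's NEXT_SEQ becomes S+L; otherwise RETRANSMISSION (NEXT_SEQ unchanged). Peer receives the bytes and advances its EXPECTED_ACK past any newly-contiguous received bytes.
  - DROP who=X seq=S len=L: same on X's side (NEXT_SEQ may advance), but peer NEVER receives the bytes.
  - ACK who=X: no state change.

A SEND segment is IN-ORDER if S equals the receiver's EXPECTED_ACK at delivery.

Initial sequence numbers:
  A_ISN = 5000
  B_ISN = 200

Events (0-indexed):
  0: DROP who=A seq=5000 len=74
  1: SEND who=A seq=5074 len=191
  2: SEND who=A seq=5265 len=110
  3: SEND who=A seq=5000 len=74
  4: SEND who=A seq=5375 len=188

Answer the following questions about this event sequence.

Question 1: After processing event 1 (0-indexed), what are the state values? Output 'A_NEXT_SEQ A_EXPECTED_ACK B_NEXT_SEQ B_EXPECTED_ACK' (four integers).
After event 0: A_seq=5074 A_ack=200 B_seq=200 B_ack=5000
After event 1: A_seq=5265 A_ack=200 B_seq=200 B_ack=5000

5265 200 200 5000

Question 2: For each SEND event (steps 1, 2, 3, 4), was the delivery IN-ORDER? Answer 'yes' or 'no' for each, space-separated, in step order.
Step 1: SEND seq=5074 -> out-of-order
Step 2: SEND seq=5265 -> out-of-order
Step 3: SEND seq=5000 -> in-order
Step 4: SEND seq=5375 -> in-order

Answer: no no yes yes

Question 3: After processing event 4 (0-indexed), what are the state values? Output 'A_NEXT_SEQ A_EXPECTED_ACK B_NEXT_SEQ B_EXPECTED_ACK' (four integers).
After event 0: A_seq=5074 A_ack=200 B_seq=200 B_ack=5000
After event 1: A_seq=5265 A_ack=200 B_seq=200 B_ack=5000
After event 2: A_seq=5375 A_ack=200 B_seq=200 B_ack=5000
After event 3: A_seq=5375 A_ack=200 B_seq=200 B_ack=5375
After event 4: A_seq=5563 A_ack=200 B_seq=200 B_ack=5563

5563 200 200 5563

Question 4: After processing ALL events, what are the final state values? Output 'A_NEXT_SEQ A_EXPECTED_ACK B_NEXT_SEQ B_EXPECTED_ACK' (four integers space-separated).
Answer: 5563 200 200 5563

Derivation:
After event 0: A_seq=5074 A_ack=200 B_seq=200 B_ack=5000
After event 1: A_seq=5265 A_ack=200 B_seq=200 B_ack=5000
After event 2: A_seq=5375 A_ack=200 B_seq=200 B_ack=5000
After event 3: A_seq=5375 A_ack=200 B_seq=200 B_ack=5375
After event 4: A_seq=5563 A_ack=200 B_seq=200 B_ack=5563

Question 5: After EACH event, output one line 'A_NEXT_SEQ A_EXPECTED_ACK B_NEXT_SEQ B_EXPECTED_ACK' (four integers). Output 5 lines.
5074 200 200 5000
5265 200 200 5000
5375 200 200 5000
5375 200 200 5375
5563 200 200 5563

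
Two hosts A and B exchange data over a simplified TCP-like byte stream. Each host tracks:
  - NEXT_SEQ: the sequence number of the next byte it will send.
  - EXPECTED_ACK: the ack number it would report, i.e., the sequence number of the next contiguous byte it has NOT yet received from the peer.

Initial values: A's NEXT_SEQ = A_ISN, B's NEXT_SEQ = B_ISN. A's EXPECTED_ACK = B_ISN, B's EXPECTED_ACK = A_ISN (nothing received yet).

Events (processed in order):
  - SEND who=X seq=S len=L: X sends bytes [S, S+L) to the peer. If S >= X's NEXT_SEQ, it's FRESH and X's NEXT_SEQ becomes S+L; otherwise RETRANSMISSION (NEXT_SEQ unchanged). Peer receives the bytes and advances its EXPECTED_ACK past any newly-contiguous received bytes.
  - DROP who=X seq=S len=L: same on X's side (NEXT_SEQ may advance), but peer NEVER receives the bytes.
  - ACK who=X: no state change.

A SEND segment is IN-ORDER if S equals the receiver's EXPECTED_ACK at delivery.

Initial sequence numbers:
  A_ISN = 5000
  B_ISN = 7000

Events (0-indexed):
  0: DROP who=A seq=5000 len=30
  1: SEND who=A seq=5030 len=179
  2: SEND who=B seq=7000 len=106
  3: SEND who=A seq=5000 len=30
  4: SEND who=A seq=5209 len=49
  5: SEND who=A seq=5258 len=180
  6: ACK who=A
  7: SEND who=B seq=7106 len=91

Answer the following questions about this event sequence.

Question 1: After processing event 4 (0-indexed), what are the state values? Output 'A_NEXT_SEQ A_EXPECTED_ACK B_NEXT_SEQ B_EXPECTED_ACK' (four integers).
After event 0: A_seq=5030 A_ack=7000 B_seq=7000 B_ack=5000
After event 1: A_seq=5209 A_ack=7000 B_seq=7000 B_ack=5000
After event 2: A_seq=5209 A_ack=7106 B_seq=7106 B_ack=5000
After event 3: A_seq=5209 A_ack=7106 B_seq=7106 B_ack=5209
After event 4: A_seq=5258 A_ack=7106 B_seq=7106 B_ack=5258

5258 7106 7106 5258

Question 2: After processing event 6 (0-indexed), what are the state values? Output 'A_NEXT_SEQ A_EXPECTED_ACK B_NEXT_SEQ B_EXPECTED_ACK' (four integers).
After event 0: A_seq=5030 A_ack=7000 B_seq=7000 B_ack=5000
After event 1: A_seq=5209 A_ack=7000 B_seq=7000 B_ack=5000
After event 2: A_seq=5209 A_ack=7106 B_seq=7106 B_ack=5000
After event 3: A_seq=5209 A_ack=7106 B_seq=7106 B_ack=5209
After event 4: A_seq=5258 A_ack=7106 B_seq=7106 B_ack=5258
After event 5: A_seq=5438 A_ack=7106 B_seq=7106 B_ack=5438
After event 6: A_seq=5438 A_ack=7106 B_seq=7106 B_ack=5438

5438 7106 7106 5438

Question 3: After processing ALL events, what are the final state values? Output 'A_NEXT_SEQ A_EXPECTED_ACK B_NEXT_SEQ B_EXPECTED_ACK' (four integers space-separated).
Answer: 5438 7197 7197 5438

Derivation:
After event 0: A_seq=5030 A_ack=7000 B_seq=7000 B_ack=5000
After event 1: A_seq=5209 A_ack=7000 B_seq=7000 B_ack=5000
After event 2: A_seq=5209 A_ack=7106 B_seq=7106 B_ack=5000
After event 3: A_seq=5209 A_ack=7106 B_seq=7106 B_ack=5209
After event 4: A_seq=5258 A_ack=7106 B_seq=7106 B_ack=5258
After event 5: A_seq=5438 A_ack=7106 B_seq=7106 B_ack=5438
After event 6: A_seq=5438 A_ack=7106 B_seq=7106 B_ack=5438
After event 7: A_seq=5438 A_ack=7197 B_seq=7197 B_ack=5438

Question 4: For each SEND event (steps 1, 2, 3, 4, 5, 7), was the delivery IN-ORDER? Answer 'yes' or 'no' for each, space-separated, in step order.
Answer: no yes yes yes yes yes

Derivation:
Step 1: SEND seq=5030 -> out-of-order
Step 2: SEND seq=7000 -> in-order
Step 3: SEND seq=5000 -> in-order
Step 4: SEND seq=5209 -> in-order
Step 5: SEND seq=5258 -> in-order
Step 7: SEND seq=7106 -> in-order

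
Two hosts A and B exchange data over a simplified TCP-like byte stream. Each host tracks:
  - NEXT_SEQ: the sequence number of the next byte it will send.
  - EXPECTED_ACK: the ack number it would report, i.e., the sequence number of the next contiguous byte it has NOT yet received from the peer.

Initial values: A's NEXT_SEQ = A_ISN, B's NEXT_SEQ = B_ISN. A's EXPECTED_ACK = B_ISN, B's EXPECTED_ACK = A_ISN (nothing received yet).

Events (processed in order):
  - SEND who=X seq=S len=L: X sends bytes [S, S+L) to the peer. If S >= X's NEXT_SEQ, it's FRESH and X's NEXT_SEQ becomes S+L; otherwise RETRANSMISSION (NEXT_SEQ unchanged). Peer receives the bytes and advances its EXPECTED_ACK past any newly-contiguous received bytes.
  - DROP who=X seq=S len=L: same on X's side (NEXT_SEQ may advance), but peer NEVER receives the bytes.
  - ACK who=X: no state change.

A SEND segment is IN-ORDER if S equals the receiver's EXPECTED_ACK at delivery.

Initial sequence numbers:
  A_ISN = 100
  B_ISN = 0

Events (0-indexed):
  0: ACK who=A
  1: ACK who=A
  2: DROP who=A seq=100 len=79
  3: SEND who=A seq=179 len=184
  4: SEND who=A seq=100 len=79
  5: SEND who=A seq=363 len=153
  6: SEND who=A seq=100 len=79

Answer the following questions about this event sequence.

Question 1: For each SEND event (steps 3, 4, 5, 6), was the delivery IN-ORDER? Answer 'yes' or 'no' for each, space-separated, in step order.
Answer: no yes yes no

Derivation:
Step 3: SEND seq=179 -> out-of-order
Step 4: SEND seq=100 -> in-order
Step 5: SEND seq=363 -> in-order
Step 6: SEND seq=100 -> out-of-order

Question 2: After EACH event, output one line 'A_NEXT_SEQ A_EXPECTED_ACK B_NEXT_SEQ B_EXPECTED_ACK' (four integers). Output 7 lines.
100 0 0 100
100 0 0 100
179 0 0 100
363 0 0 100
363 0 0 363
516 0 0 516
516 0 0 516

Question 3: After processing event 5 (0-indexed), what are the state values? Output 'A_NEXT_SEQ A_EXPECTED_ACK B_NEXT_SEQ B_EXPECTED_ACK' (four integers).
After event 0: A_seq=100 A_ack=0 B_seq=0 B_ack=100
After event 1: A_seq=100 A_ack=0 B_seq=0 B_ack=100
After event 2: A_seq=179 A_ack=0 B_seq=0 B_ack=100
After event 3: A_seq=363 A_ack=0 B_seq=0 B_ack=100
After event 4: A_seq=363 A_ack=0 B_seq=0 B_ack=363
After event 5: A_seq=516 A_ack=0 B_seq=0 B_ack=516

516 0 0 516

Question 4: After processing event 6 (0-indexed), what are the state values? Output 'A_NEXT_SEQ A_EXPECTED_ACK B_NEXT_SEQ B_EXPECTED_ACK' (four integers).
After event 0: A_seq=100 A_ack=0 B_seq=0 B_ack=100
After event 1: A_seq=100 A_ack=0 B_seq=0 B_ack=100
After event 2: A_seq=179 A_ack=0 B_seq=0 B_ack=100
After event 3: A_seq=363 A_ack=0 B_seq=0 B_ack=100
After event 4: A_seq=363 A_ack=0 B_seq=0 B_ack=363
After event 5: A_seq=516 A_ack=0 B_seq=0 B_ack=516
After event 6: A_seq=516 A_ack=0 B_seq=0 B_ack=516

516 0 0 516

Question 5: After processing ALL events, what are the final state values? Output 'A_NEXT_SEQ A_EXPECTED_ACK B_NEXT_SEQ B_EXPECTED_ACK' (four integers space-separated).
After event 0: A_seq=100 A_ack=0 B_seq=0 B_ack=100
After event 1: A_seq=100 A_ack=0 B_seq=0 B_ack=100
After event 2: A_seq=179 A_ack=0 B_seq=0 B_ack=100
After event 3: A_seq=363 A_ack=0 B_seq=0 B_ack=100
After event 4: A_seq=363 A_ack=0 B_seq=0 B_ack=363
After event 5: A_seq=516 A_ack=0 B_seq=0 B_ack=516
After event 6: A_seq=516 A_ack=0 B_seq=0 B_ack=516

Answer: 516 0 0 516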